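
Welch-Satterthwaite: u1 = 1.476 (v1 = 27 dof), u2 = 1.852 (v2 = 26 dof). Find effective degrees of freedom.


uc = sqrt(u1^2 + u2^2) = sqrt(1.476^2 + 1.852^2) = 2.368223
v_eff = uc^4 / (u1^4/v1 + u2^4/v2)
= 2.368223^4 / (1.476^4/27 + 1.852^4/26)
= 31.45505 / 0.62825577
v_eff = 50.0673

50.0673


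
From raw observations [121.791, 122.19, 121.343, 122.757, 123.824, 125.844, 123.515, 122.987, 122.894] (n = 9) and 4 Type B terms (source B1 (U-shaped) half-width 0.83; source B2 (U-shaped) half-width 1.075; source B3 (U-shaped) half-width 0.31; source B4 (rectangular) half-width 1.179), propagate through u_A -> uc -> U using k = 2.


mean = (121.791 + 122.19 + 121.343 + 122.757 + 123.824 + 125.844 + 123.515 + 122.987 + 122.894) / 9 = 123.0161111
s = sqrt(sum((x - mean)^2)/(n-1)) = 1.3211777
u_A = s / sqrt(n) = 1.3211777 / sqrt(9) = 0.44039257
u_B1 = 0.83 / sqrt(2) = 0.58689863
u_B2 = 1.075 / sqrt(2) = 0.76013979
u_B3 = 0.31 / sqrt(2) = 0.2192031
u_B4 = 1.179 / sqrt(3) = 0.68069597
uc = sqrt(0.44039257^2 + 0.58689863^2 + 0.76013979^2 + 0.2192031^2 + 0.68069597^2) = 1.2757763
U = k * uc = 2 * 1.2757763
U = 2.5516

2.5516


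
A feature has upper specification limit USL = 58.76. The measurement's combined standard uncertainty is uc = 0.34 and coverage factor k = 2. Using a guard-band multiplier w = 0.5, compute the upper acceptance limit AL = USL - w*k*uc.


U = k * uc = 2 * 0.34 = 0.68
guard band g = w * U = 0.5 * 0.68 = 0.34
AL = USL - g = 58.76 - 0.34
AL = 58.4200

58.4200


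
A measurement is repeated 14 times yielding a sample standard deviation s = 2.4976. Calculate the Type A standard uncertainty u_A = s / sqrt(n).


u_A = s / sqrt(n)
u_A = 2.4976 / sqrt(14)
u_A = 2.4976 / 3.7416574
u_A = 0.6675

0.6675


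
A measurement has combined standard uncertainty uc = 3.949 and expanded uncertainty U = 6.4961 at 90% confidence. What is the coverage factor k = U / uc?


k = U / uc
k = 6.4961 / 3.949
k = 1.645

1.645


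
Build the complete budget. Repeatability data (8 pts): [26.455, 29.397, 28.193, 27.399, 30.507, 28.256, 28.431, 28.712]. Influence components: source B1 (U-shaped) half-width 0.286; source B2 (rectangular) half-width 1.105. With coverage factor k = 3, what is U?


mean = (26.455 + 29.397 + 28.193 + 27.399 + 30.507 + 28.256 + 28.431 + 28.712) / 8 = 28.41875
s = sqrt(sum((x - mean)^2)/(n-1)) = 1.2175832
u_A = s / sqrt(n) = 1.2175832 / sqrt(8) = 0.43048067
u_B1 = 0.286 / sqrt(2) = 0.20223254
u_B2 = 1.105 / sqrt(3) = 0.63797205
uc = sqrt(0.43048067^2 + 0.20223254^2 + 0.63797205^2) = 0.79575118
U = k * uc = 3 * 0.79575118
U = 2.3873

2.3873


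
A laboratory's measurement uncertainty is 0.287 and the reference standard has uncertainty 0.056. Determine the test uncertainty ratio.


TUR = u_lab / u_ref
= 0.287 / 0.056
= 5.1250

5.1250


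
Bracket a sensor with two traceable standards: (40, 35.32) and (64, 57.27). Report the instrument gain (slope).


slope = (y2 - y1) / (x2 - x1)
= (57.27 - 35.32) / (64 - 40)
= 21.9500 / 24
= 0.9146

0.9146


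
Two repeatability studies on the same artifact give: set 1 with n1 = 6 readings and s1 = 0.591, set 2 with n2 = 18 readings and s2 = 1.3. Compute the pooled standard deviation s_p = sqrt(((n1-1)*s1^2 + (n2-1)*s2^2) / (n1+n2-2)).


s_p = sqrt(((n1-1)*s1^2 + (n2-1)*s2^2) / (n1+n2-2))
numerator = (6-1)*0.591^2 + (18-1)*1.3^2 = 1.746405 + 28.73 = 30.476405
denominator = 6 + 18 - 2 = 22
s_p^2 = 30.476405 / 22 = 1.3852911
s_p = sqrt(1.3852911) = 1.1770

1.1770


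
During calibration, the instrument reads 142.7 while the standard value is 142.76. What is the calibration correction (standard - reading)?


Correction = standard - reading
= 142.76 - 142.7
= 0.0600

0.0600


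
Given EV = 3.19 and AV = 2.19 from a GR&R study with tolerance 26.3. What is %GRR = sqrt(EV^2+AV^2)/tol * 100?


GRR = sqrt(EV^2 + AV^2) = sqrt(3.19^2 + 2.19^2) = 3.8693927
%GRR = GRR / tol * 100 = 3.8693927 / 26.3 * 100
%GRR = 14.7125

14.7125


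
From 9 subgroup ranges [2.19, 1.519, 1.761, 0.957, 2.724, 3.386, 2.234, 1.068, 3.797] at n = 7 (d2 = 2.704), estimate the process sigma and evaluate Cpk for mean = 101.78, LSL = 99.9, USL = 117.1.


R_bar = (2.19 + 1.519 + 1.761 + 0.957 + 2.724 + 3.386 + 2.234 + 1.068 + 3.797) / 9 = 2.1817778
sigma = R_bar / d2 = 2.1817778 / 2.704 = 0.80687049
Cp = (USL - LSL)/(6*sigma) = (117.1 - 99.9)/(6*0.80687049) = 3.5528
Cpu = (117.1 - 101.78)/(3*0.80687049) = 6.3290
Cpl = (101.78 - 99.9)/(3*0.80687049) = 0.7767
Cpk = min(Cpu, Cpl) = 0.7767

0.7767


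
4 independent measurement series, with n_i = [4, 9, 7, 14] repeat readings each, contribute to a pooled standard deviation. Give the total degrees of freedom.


nu = sum_i (n_i - 1)
nu = ((4 - 1) + (9 - 1) + (7 - 1) + (14 - 1))
nu = 3 + 8 + 6 + 13
nu = 30

30


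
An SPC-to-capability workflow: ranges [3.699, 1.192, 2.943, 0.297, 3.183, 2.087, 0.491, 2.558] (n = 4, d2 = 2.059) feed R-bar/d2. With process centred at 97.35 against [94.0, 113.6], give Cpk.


R_bar = (3.699 + 1.192 + 2.943 + 0.297 + 3.183 + 2.087 + 0.491 + 2.558) / 8 = 2.05625
sigma = R_bar / d2 = 2.05625 / 2.059 = 0.9986644
Cp = (USL - LSL)/(6*sigma) = (113.6 - 94.0)/(6*0.9986644) = 3.2710
Cpu = (113.6 - 97.35)/(3*0.9986644) = 5.4239
Cpl = (97.35 - 94.0)/(3*0.9986644) = 1.1182
Cpk = min(Cpu, Cpl) = 1.1182

1.1182


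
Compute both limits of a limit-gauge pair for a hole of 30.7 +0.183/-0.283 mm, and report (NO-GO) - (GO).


GO = nominal - lower_tol (smallest hole = maximum material condition)
GO = 30.7 - 0.283 = 30.417
NO-GO = nominal + upper_tol (largest hole = least material condition)
NO-GO = 30.7 + 0.183 = 30.883
spread = NO-GO - GO = 30.883 - 30.417 = 0.4660

0.4660


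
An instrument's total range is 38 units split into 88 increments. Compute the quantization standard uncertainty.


resolution = range / divisions
resolution = 38 / 88 = 0.43181818
u_res = resolution / (2*sqrt(3))
u_res = 0.43181818 / 3.4641016
u_res = 0.1247

0.1247


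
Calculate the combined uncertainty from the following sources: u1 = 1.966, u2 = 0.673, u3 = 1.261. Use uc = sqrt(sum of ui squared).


uc = sqrt(1.966^2 + 0.673^2 + 1.261^2)
uc = sqrt(5.908206)
uc = 2.4307

2.4307


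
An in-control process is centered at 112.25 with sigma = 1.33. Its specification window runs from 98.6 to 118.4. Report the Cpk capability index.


Cpu = (USL - mean) / (3*sigma) = (118.4 - 112.25) / (3*1.33) = 1.5414
Cpl = (mean - LSL) / (3*sigma) = (112.25 - 98.6) / (3*1.33) = 3.4211
Cpk = min(Cpu, Cpl) = 1.5414

1.5414


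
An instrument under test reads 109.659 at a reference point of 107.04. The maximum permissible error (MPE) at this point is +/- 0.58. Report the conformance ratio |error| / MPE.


e = indication - reference = 109.659 - 107.04 = 2.6190
|e| = 2.6190
ratio = |e| / MPE = 2.6190 / 0.58
ratio = 4.5155

4.5155


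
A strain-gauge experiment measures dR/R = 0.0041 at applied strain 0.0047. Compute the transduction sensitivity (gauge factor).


GF = (dR/R) / epsilon
= 0.0041 / 0.0047
= 0.8723

0.8723


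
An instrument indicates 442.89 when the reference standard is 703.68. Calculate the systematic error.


Systematic error = measured - true
= 442.89 - 703.68
= -260.7900

-260.7900


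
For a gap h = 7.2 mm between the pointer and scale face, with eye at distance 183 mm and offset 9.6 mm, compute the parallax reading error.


error = h * offset / d
= 7.2 * 9.6 / 183
= 0.3777

0.3777


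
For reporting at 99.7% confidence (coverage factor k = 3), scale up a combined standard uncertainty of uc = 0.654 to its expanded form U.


U = k * uc
U = 3 * 0.654
U = 1.9620

1.9620


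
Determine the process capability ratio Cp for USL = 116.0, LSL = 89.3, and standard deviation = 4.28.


Cp = (USL - LSL) / (6 * sigma)
= (116.0 - 89.3) / (6 * 4.28)
= 26.7000 / 25.6800
= 1.0397

1.0397


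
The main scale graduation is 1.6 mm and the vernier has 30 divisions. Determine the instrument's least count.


LC = MSD / n_div
= 1.6 / 30
= 0.0533

0.0533


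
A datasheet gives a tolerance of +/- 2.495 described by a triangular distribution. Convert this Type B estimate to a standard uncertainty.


u_B = half_width / sqrt(6)
u_B = 2.495 / 2.4494897
u_B = 1.0186

1.0186


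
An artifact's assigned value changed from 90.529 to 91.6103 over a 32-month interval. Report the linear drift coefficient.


rate = (v2 - v1) / months
= (91.6103 - 90.529) / 32
= 1.0813 / 32
= 0.0338

0.0338


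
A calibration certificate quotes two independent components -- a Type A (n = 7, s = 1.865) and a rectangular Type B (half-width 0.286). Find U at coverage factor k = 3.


u_A = s / sqrt(n) = 1.865 / sqrt(7) = 0.70490374
u_B = half_width / sqrt(3) = 0.286 / sqrt(3) = 0.16512218
uc = sqrt(u_A^2 + u_B^2) = sqrt(0.70490374^2 + 0.16512218^2) = 0.72398523
U = k * uc = 3 * 0.72398523
U = 2.1720

2.1720


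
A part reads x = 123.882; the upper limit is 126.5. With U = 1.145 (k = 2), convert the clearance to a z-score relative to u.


u = U / k = 1.145 / 2 = 0.5725
margin = |USL - x| = |126.5 - 123.882| = 2.618
z = margin / u = 2.618 / 0.5725
z = 4.5729

4.5729


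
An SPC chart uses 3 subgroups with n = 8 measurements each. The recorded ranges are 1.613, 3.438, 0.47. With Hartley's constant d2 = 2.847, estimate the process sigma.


R_bar = (1.613 + 3.438 + 0.47) / 3
R_bar = 5.521 / 3 = 1.8403333
sigma_hat = R_bar / d2 = 1.8403333 / 2.847 = 0.6464

0.6464


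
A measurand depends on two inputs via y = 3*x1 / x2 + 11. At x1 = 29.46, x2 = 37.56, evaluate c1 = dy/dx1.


y = 3*x1 / x2 + 11
dy/dx1 = 3/x2
Evaluate at x2 = 37.56: c1 = 3 / 37.56
c1 = 0.0799

0.0799


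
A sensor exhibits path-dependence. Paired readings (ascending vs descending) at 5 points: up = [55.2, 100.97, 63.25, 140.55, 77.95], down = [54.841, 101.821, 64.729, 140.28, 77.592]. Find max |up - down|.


|55.2 - 54.841| = 0.3590
|100.97 - 101.821| = 0.8510
|63.25 - 64.729| = 1.4790
|140.55 - 140.28| = 0.2700
|77.95 - 77.592| = 0.3580
hysteresis = max(diffs) = 1.4790

1.4790


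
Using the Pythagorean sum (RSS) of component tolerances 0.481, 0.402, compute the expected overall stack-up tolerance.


RSS = sqrt(0.481^2 + 0.402^2)
= sqrt(0.392965)
= 0.6269

0.6269


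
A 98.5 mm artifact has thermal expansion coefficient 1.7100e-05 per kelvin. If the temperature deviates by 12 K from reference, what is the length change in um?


dL = L * alpha * dT
= 98.5 * 1.7100e-05 * 12
= 0.0202122 mm
dL_um = 0.0202122 * 1000 = 20.2122 um

20.2122


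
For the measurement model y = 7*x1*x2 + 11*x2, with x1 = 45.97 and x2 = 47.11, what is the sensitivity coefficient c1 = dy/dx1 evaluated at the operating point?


y = 7*x1*x2 + 11*x2
dy/dx1 = 7*x2
Evaluate at x2 = 47.11: c1 = 7 * 47.11
c1 = 329.7700

329.7700


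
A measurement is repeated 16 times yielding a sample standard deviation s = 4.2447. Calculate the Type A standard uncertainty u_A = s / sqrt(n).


u_A = s / sqrt(n)
u_A = 4.2447 / sqrt(16)
u_A = 4.2447 / 4
u_A = 1.0612

1.0612


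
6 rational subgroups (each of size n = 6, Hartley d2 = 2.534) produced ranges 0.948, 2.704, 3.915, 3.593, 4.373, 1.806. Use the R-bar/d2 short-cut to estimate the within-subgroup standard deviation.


R_bar = (0.948 + 2.704 + 3.915 + 3.593 + 4.373 + 1.806) / 6
R_bar = 17.339 / 6 = 2.8898333
sigma_hat = R_bar / d2 = 2.8898333 / 2.534 = 1.1404

1.1404


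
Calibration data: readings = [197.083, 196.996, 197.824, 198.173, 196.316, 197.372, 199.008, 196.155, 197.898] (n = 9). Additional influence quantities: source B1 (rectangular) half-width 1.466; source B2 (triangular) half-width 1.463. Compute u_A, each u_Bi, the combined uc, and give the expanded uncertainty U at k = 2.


mean = (197.083 + 196.996 + 197.824 + 198.173 + 196.316 + 197.372 + 199.008 + 196.155 + 197.898) / 9 = 197.425
s = sqrt(sum((x - mean)^2)/(n-1)) = 0.90794535
u_A = s / sqrt(n) = 0.90794535 / sqrt(9) = 0.30264845
u_B1 = 1.466 / sqrt(3) = 0.84639549
u_B2 = 1.463 / sqrt(6) = 0.59726725
uc = sqrt(0.30264845^2 + 0.84639549^2 + 0.59726725^2) = 1.0792171
U = k * uc = 2 * 1.0792171
U = 2.1584

2.1584


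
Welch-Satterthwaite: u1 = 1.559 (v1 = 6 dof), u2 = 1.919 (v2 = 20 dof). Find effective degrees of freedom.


uc = sqrt(u1^2 + u2^2) = sqrt(1.559^2 + 1.919^2) = 2.4724567
v_eff = uc^4 / (u1^4/v1 + u2^4/v2)
= 2.4724567^4 / (1.559^4/6 + 1.919^4/20)
= 37.369284 / 1.6626024
v_eff = 22.4764

22.4764


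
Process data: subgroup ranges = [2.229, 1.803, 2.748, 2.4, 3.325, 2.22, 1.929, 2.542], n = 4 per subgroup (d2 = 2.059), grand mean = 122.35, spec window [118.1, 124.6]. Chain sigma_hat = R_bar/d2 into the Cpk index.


R_bar = (2.229 + 1.803 + 2.748 + 2.4 + 3.325 + 2.22 + 1.929 + 2.542) / 8 = 2.3995
sigma = R_bar / d2 = 2.3995 / 2.059 = 1.1653715
Cp = (USL - LSL)/(6*sigma) = (124.6 - 118.1)/(6*1.1653715) = 0.9296
Cpu = (124.6 - 122.35)/(3*1.1653715) = 0.6436
Cpl = (122.35 - 118.1)/(3*1.1653715) = 1.2156
Cpk = min(Cpu, Cpl) = 0.6436

0.6436


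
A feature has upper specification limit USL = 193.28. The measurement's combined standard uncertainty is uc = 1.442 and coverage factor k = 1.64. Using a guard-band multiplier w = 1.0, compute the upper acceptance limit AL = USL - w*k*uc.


U = k * uc = 1.64 * 1.442 = 2.36488
guard band g = w * U = 1.0 * 2.36488 = 2.36488
AL = USL - g = 193.28 - 2.36488
AL = 190.9151

190.9151


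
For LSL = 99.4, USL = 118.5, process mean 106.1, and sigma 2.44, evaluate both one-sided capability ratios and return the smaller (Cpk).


Cpu = (USL - mean) / (3*sigma) = (118.5 - 106.1) / (3*2.44) = 1.6940
Cpl = (mean - LSL) / (3*sigma) = (106.1 - 99.4) / (3*2.44) = 0.9153
Cpk = min(Cpu, Cpl) = 0.9153

0.9153


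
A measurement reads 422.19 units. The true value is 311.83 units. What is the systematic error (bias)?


Systematic error = measured - true
= 422.19 - 311.83
= 110.3600

110.3600


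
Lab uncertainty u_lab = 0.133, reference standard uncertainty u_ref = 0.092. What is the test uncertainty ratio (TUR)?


TUR = u_lab / u_ref
= 0.133 / 0.092
= 1.4457

1.4457


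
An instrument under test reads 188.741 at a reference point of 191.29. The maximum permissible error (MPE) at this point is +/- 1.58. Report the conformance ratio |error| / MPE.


e = indication - reference = 188.741 - 191.29 = -2.5490
|e| = 2.5490
ratio = |e| / MPE = 2.5490 / 1.58
ratio = 1.6133

1.6133


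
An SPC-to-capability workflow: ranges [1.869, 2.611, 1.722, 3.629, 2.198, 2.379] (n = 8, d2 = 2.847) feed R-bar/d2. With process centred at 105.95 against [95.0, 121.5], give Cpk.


R_bar = (1.869 + 2.611 + 1.722 + 3.629 + 2.198 + 2.379) / 6 = 2.4013333
sigma = R_bar / d2 = 2.4013333 / 2.847 = 0.84346094
Cp = (USL - LSL)/(6*sigma) = (121.5 - 95.0)/(6*0.84346094) = 5.2364
Cpu = (121.5 - 105.95)/(3*0.84346094) = 6.1453
Cpl = (105.95 - 95.0)/(3*0.84346094) = 4.3274
Cpk = min(Cpu, Cpl) = 4.3274

4.3274


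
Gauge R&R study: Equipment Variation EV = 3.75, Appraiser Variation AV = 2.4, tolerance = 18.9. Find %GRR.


GRR = sqrt(EV^2 + AV^2) = sqrt(3.75^2 + 2.4^2) = 4.4522466
%GRR = GRR / tol * 100 = 4.4522466 / 18.9 * 100
%GRR = 23.5569

23.5569


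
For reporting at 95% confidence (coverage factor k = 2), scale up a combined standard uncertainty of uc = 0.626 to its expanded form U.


U = k * uc
U = 2 * 0.626
U = 1.2520

1.2520


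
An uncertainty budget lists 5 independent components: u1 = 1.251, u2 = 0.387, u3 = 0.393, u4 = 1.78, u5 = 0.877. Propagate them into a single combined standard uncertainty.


uc = sqrt(1.251^2 + 0.387^2 + 0.393^2 + 1.78^2 + 0.877^2)
uc = sqrt(5.806748)
uc = 2.4097

2.4097


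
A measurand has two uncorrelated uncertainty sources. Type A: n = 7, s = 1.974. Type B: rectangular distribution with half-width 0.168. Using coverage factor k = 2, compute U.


u_A = s / sqrt(n) = 1.974 / sqrt(7) = 0.74610187
u_B = half_width / sqrt(3) = 0.168 / sqrt(3) = 0.096994845
uc = sqrt(u_A^2 + u_B^2) = sqrt(0.74610187^2 + 0.096994845^2) = 0.75238022
U = k * uc = 2 * 0.75238022
U = 1.5048

1.5048


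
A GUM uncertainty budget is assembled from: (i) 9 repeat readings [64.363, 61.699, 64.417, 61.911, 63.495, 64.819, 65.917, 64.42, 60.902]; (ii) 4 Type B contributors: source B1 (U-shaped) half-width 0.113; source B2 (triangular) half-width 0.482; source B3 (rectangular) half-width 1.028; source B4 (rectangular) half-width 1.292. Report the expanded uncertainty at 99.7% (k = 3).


mean = (64.363 + 61.699 + 64.417 + 61.911 + 63.495 + 64.819 + 65.917 + 64.42 + 60.902) / 9 = 63.54922222
s = sqrt(sum((x - mean)^2)/(n-1)) = 1.6774256
u_A = s / sqrt(n) = 1.6774256 / sqrt(9) = 0.55914187
u_B1 = 0.113 / sqrt(2) = 0.079903066
u_B2 = 0.482 / sqrt(6) = 0.19677568
u_B3 = 1.028 / sqrt(3) = 0.59351608
u_B4 = 1.292 / sqrt(3) = 0.74593655
uc = sqrt(0.55914187^2 + 0.079903066^2 + 0.19677568^2 + 0.59351608^2 + 0.74593655^2) = 1.1253566
U = k * uc = 3 * 1.1253566
U = 3.3761

3.3761


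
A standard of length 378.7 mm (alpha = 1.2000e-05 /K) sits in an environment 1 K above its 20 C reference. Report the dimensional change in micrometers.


dL = L * alpha * dT
= 378.7 * 1.2000e-05 * 1
= 0.0045444 mm
dL_um = 0.0045444 * 1000 = 4.5444 um

4.5444


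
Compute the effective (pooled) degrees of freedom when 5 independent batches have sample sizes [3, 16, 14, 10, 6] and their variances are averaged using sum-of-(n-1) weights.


nu = sum_i (n_i - 1)
nu = ((3 - 1) + (16 - 1) + (14 - 1) + (10 - 1) + (6 - 1))
nu = 2 + 15 + 13 + 9 + 5
nu = 44

44


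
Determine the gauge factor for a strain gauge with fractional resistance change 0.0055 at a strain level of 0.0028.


GF = (dR/R) / epsilon
= 0.0055 / 0.0028
= 1.9643

1.9643


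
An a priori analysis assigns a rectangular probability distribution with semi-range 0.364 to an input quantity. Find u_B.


u_B = half_width / sqrt(3)
u_B = 0.364 / 1.7320508
u_B = 0.2102

0.2102


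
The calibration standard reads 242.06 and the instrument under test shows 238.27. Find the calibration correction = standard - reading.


Correction = standard - reading
= 242.06 - 238.27
= 3.7900

3.7900


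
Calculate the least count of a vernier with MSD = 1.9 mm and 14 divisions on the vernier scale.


LC = MSD / n_div
= 1.9 / 14
= 0.1357

0.1357


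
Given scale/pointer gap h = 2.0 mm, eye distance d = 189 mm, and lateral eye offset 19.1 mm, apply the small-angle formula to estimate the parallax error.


error = h * offset / d
= 2.0 * 19.1 / 189
= 0.2021

0.2021


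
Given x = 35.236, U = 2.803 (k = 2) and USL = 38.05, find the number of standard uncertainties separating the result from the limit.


u = U / k = 2.803 / 2 = 1.4015
margin = |USL - x| = |38.05 - 35.236| = 2.814
z = margin / u = 2.814 / 1.4015
z = 2.0078

2.0078


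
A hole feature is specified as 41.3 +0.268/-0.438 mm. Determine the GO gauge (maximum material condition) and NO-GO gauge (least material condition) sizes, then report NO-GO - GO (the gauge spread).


GO = nominal - lower_tol (smallest hole = maximum material condition)
GO = 41.3 - 0.438 = 40.862
NO-GO = nominal + upper_tol (largest hole = least material condition)
NO-GO = 41.3 + 0.268 = 41.568
spread = NO-GO - GO = 41.568 - 40.862 = 0.7060

0.7060


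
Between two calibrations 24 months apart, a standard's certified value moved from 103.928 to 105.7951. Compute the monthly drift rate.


rate = (v2 - v1) / months
= (105.7951 - 103.928) / 24
= 1.8671 / 24
= 0.0778

0.0778


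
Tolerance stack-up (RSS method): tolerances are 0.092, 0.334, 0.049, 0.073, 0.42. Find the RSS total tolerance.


RSS = sqrt(0.092^2 + 0.334^2 + 0.049^2 + 0.073^2 + 0.42^2)
= sqrt(0.30415)
= 0.5515

0.5515


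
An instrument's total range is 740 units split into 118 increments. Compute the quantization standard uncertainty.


resolution = range / divisions
resolution = 740 / 118 = 6.2711864
u_res = resolution / (2*sqrt(3))
u_res = 6.2711864 / 3.4641016
u_res = 1.8103

1.8103


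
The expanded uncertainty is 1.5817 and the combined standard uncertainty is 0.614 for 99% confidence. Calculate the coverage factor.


k = U / uc
k = 1.5817 / 0.614
k = 2.576

2.576


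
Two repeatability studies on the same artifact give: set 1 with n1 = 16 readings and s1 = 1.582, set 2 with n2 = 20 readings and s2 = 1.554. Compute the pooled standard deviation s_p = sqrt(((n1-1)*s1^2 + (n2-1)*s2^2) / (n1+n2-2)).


s_p = sqrt(((n1-1)*s1^2 + (n2-1)*s2^2) / (n1+n2-2))
numerator = (16-1)*1.582^2 + (20-1)*1.554^2 = 37.54086 + 45.883404 = 83.424264
denominator = 16 + 20 - 2 = 34
s_p^2 = 83.424264 / 34 = 2.4536548
s_p = sqrt(2.4536548) = 1.5664

1.5664


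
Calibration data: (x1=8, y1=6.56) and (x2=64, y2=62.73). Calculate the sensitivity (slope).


slope = (y2 - y1) / (x2 - x1)
= (62.73 - 6.56) / (64 - 8)
= 56.1700 / 56
= 1.0030

1.0030


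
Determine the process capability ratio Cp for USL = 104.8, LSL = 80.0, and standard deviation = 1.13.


Cp = (USL - LSL) / (6 * sigma)
= (104.8 - 80.0) / (6 * 1.13)
= 24.8000 / 6.7800
= 3.6578

3.6578


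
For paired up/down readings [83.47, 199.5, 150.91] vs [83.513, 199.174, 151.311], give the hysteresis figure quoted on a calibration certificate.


|83.47 - 83.513| = 0.0430
|199.5 - 199.174| = 0.3260
|150.91 - 151.311| = 0.4010
hysteresis = max(diffs) = 0.4010

0.4010


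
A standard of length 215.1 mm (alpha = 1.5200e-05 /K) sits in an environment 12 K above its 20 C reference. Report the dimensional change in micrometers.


dL = L * alpha * dT
= 215.1 * 1.5200e-05 * 12
= 0.0392342 mm
dL_um = 0.0392342 * 1000 = 39.2342 um

39.2342


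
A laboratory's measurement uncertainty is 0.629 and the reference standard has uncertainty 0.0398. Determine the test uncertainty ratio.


TUR = u_lab / u_ref
= 0.629 / 0.0398
= 15.8040

15.8040


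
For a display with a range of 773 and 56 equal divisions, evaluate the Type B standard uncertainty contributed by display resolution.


resolution = range / divisions
resolution = 773 / 56 = 13.803571
u_res = resolution / (2*sqrt(3))
u_res = 13.803571 / 3.4641016
u_res = 3.9847

3.9847


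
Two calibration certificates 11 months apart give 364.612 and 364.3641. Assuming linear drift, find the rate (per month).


rate = (v2 - v1) / months
= (364.3641 - 364.612) / 11
= -0.2479 / 11
= -0.0225

-0.0225


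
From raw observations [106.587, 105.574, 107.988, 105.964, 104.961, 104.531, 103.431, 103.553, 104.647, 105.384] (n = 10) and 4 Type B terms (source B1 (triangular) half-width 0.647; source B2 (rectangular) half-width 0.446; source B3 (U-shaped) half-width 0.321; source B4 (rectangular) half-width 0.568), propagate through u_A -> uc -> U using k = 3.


mean = (106.587 + 105.574 + 107.988 + 105.964 + 104.961 + 104.531 + 103.431 + 103.553 + 104.647 + 105.384) / 10 = 105.262
s = sqrt(sum((x - mean)^2)/(n-1)) = 1.3771211
u_A = s / sqrt(n) = 1.3771211 / sqrt(10) = 0.43548393
u_B1 = 0.647 / sqrt(6) = 0.26413664
u_B2 = 0.446 / sqrt(3) = 0.25749822
u_B3 = 0.321 / sqrt(2) = 0.22698128
u_B4 = 0.568 / sqrt(3) = 0.32793495
uc = sqrt(0.43548393^2 + 0.26413664^2 + 0.25749822^2 + 0.22698128^2 + 0.32793495^2) = 0.69626258
U = k * uc = 3 * 0.69626258
U = 2.0888

2.0888


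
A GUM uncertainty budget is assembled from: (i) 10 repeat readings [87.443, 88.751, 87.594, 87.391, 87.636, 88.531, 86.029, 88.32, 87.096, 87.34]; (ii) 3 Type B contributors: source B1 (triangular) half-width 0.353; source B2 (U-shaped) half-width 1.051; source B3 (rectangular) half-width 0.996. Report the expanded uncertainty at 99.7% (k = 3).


mean = (87.443 + 88.751 + 87.594 + 87.391 + 87.636 + 88.531 + 86.029 + 88.32 + 87.096 + 87.34) / 10 = 87.6131
s = sqrt(sum((x - mean)^2)/(n-1)) = 0.78652293
u_A = s / sqrt(n) = 0.78652293 / sqrt(10) = 0.24872039
u_B1 = 0.353 / sqrt(6) = 0.14411165
u_B2 = 1.051 / sqrt(2) = 0.74316923
u_B3 = 0.996 / sqrt(3) = 0.57504087
uc = sqrt(0.24872039^2 + 0.14411165^2 + 0.74316923^2 + 0.57504087^2) = 0.98265076
U = k * uc = 3 * 0.98265076
U = 2.9480

2.9480


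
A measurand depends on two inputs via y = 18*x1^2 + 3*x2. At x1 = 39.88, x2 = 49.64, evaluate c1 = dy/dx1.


y = 18*x1^2 + 3*x2
dy/dx1 = 2*18*x1
Evaluate at x1 = 39.88: c1 = 36 * 39.88
c1 = 1435.6800

1435.6800


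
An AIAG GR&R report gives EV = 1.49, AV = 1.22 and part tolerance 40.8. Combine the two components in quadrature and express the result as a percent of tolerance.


GRR = sqrt(EV^2 + AV^2) = sqrt(1.49^2 + 1.22^2) = 1.9257466
%GRR = GRR / tol * 100 = 1.9257466 / 40.8 * 100
%GRR = 4.7200

4.7200


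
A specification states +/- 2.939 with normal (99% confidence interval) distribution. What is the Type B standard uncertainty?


u_B = half_width / 2.576
u_B = 2.939 / 2.576
u_B = 1.1409

1.1409


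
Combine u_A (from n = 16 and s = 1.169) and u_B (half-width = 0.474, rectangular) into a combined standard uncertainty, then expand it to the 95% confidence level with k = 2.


u_A = s / sqrt(n) = 1.169 / sqrt(16) = 0.29225
u_B = half_width / sqrt(3) = 0.474 / sqrt(3) = 0.27366403
uc = sqrt(u_A^2 + u_B^2) = sqrt(0.29225^2 + 0.27366403^2) = 0.4003774
U = k * uc = 2 * 0.4003774
U = 0.8008

0.8008


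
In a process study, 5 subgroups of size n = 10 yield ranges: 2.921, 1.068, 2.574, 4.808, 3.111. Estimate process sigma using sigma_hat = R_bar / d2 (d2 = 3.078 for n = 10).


R_bar = (2.921 + 1.068 + 2.574 + 4.808 + 3.111) / 5
R_bar = 14.482 / 5 = 2.8964
sigma_hat = R_bar / d2 = 2.8964 / 3.078 = 0.9410

0.9410


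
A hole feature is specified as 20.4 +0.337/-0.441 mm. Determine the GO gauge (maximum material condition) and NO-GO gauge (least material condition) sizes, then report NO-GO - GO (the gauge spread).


GO = nominal - lower_tol (smallest hole = maximum material condition)
GO = 20.4 - 0.441 = 19.959
NO-GO = nominal + upper_tol (largest hole = least material condition)
NO-GO = 20.4 + 0.337 = 20.737
spread = NO-GO - GO = 20.737 - 19.959 = 0.7780

0.7780


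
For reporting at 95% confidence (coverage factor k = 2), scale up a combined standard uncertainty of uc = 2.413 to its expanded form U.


U = k * uc
U = 2 * 2.413
U = 4.8260

4.8260


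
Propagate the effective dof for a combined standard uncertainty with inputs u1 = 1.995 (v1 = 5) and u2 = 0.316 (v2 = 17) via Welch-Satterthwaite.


uc = sqrt(u1^2 + u2^2) = sqrt(1.995^2 + 0.316^2) = 2.0198715
v_eff = uc^4 / (u1^4/v1 + u2^4/v2)
= 2.0198715^4 / (1.995^4/5 + 0.316^4/17)
= 16.645428 / 3.1687063
v_eff = 5.2531

5.2531


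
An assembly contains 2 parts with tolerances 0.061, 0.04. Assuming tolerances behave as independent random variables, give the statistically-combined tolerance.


RSS = sqrt(0.061^2 + 0.04^2)
= sqrt(0.005321)
= 0.0729

0.0729


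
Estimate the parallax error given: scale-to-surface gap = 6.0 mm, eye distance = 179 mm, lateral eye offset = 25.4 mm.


error = h * offset / d
= 6.0 * 25.4 / 179
= 0.8514

0.8514


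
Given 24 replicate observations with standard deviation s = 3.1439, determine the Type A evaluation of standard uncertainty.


u_A = s / sqrt(n)
u_A = 3.1439 / sqrt(24)
u_A = 3.1439 / 4.8989795
u_A = 0.6417

0.6417


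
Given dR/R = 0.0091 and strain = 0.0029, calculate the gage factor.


GF = (dR/R) / epsilon
= 0.0091 / 0.0029
= 3.1379

3.1379


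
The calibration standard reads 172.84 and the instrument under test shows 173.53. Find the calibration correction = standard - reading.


Correction = standard - reading
= 172.84 - 173.53
= -0.6900

-0.6900


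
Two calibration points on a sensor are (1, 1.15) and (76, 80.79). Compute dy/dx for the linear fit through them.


slope = (y2 - y1) / (x2 - x1)
= (80.79 - 1.15) / (76 - 1)
= 79.6400 / 75
= 1.0619

1.0619


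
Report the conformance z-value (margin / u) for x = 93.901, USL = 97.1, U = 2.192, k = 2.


u = U / k = 2.192 / 2 = 1.096
margin = |USL - x| = |97.1 - 93.901| = 3.199
z = margin / u = 3.199 / 1.096
z = 2.9188

2.9188


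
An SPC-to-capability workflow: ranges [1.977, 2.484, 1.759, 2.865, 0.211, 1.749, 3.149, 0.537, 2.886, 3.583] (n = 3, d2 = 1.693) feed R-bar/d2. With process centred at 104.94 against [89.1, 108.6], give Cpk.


R_bar = (1.977 + 2.484 + 1.759 + 2.865 + 0.211 + 1.749 + 3.149 + 0.537 + 2.886 + 3.583) / 10 = 2.12
sigma = R_bar / d2 = 2.12 / 1.693 = 1.252215
Cp = (USL - LSL)/(6*sigma) = (108.6 - 89.1)/(6*1.252215) = 2.5954
Cpu = (108.6 - 104.94)/(3*1.252215) = 0.9743
Cpl = (104.94 - 89.1)/(3*1.252215) = 4.2165
Cpk = min(Cpu, Cpl) = 0.9743

0.9743


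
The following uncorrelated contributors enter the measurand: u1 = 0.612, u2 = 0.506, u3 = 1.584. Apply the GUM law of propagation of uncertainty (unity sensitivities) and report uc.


uc = sqrt(0.612^2 + 0.506^2 + 1.584^2)
uc = sqrt(3.139636)
uc = 1.7719

1.7719


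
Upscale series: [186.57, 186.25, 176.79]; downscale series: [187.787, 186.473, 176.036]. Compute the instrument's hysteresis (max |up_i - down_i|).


|186.57 - 187.787| = 1.2170
|186.25 - 186.473| = 0.2230
|176.79 - 176.036| = 0.7540
hysteresis = max(diffs) = 1.2170

1.2170


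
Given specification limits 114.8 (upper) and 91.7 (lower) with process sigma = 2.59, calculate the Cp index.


Cp = (USL - LSL) / (6 * sigma)
= (114.8 - 91.7) / (6 * 2.59)
= 23.1000 / 15.5400
= 1.4865

1.4865


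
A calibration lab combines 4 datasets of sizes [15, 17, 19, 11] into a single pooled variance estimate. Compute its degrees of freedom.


nu = sum_i (n_i - 1)
nu = ((15 - 1) + (17 - 1) + (19 - 1) + (11 - 1))
nu = 14 + 16 + 18 + 10
nu = 58

58


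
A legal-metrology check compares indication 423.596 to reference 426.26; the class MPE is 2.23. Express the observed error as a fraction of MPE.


e = indication - reference = 423.596 - 426.26 = -2.6640
|e| = 2.6640
ratio = |e| / MPE = 2.6640 / 2.23
ratio = 1.1946

1.1946


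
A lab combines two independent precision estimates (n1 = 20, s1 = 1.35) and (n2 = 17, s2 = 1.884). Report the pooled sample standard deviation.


s_p = sqrt(((n1-1)*s1^2 + (n2-1)*s2^2) / (n1+n2-2))
numerator = (20-1)*1.35^2 + (17-1)*1.884^2 = 34.6275 + 56.791296 = 91.418796
denominator = 20 + 17 - 2 = 35
s_p^2 = 91.418796 / 35 = 2.6119656
s_p = sqrt(2.6119656) = 1.6162

1.6162


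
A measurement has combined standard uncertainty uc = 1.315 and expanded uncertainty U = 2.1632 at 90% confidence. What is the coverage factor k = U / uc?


k = U / uc
k = 2.1632 / 1.315
k = 1.645

1.645


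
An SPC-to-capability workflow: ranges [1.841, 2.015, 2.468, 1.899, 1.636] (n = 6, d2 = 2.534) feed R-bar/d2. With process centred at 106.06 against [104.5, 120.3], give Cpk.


R_bar = (1.841 + 2.015 + 2.468 + 1.899 + 1.636) / 5 = 1.9718
sigma = R_bar / d2 = 1.9718 / 2.534 = 0.77813733
Cp = (USL - LSL)/(6*sigma) = (120.3 - 104.5)/(6*0.77813733) = 3.3841
Cpu = (120.3 - 106.06)/(3*0.77813733) = 6.1000
Cpl = (106.06 - 104.5)/(3*0.77813733) = 0.6683
Cpk = min(Cpu, Cpl) = 0.6683

0.6683


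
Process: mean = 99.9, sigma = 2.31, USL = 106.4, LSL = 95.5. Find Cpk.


Cpu = (USL - mean) / (3*sigma) = (106.4 - 99.9) / (3*2.31) = 0.9380
Cpl = (mean - LSL) / (3*sigma) = (99.9 - 95.5) / (3*2.31) = 0.6349
Cpk = min(Cpu, Cpl) = 0.6349

0.6349


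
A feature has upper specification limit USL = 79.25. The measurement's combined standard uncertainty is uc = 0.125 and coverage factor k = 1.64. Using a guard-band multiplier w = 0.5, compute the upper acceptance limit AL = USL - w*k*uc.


U = k * uc = 1.64 * 0.125 = 0.205
guard band g = w * U = 0.5 * 0.205 = 0.1025
AL = USL - g = 79.25 - 0.1025
AL = 79.1475

79.1475


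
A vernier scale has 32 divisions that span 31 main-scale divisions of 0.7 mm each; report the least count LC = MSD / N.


LC = MSD / n_div
= 0.7 / 32
= 0.0219

0.0219


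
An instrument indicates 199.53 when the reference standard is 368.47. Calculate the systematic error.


Systematic error = measured - true
= 199.53 - 368.47
= -168.9400

-168.9400


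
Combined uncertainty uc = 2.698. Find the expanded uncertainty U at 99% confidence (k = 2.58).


U = k * uc
U = 2.58 * 2.698
U = 6.9608

6.9608


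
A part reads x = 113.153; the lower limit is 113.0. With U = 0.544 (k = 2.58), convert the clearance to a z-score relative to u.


u = U / k = 0.544 / 2.58 = 0.21085271
margin = |LSL - x| = |113.0 - 113.153| = 0.153
z = margin / u = 0.153 / 0.21085271
z = 0.7256

0.7256


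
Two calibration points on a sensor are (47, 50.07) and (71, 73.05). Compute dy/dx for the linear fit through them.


slope = (y2 - y1) / (x2 - x1)
= (73.05 - 50.07) / (71 - 47)
= 22.9800 / 24
= 0.9575

0.9575


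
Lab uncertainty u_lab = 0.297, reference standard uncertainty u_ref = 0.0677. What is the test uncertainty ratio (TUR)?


TUR = u_lab / u_ref
= 0.297 / 0.0677
= 4.3870

4.3870


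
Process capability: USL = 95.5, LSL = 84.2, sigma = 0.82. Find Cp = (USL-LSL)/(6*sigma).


Cp = (USL - LSL) / (6 * sigma)
= (95.5 - 84.2) / (6 * 0.82)
= 11.3000 / 4.9200
= 2.2967

2.2967


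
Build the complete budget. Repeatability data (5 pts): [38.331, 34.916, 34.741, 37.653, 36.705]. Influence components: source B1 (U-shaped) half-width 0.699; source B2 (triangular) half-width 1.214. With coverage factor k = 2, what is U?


mean = (38.331 + 34.916 + 34.741 + 37.653 + 36.705) / 5 = 36.4692
s = sqrt(sum((x - mean)^2)/(n-1)) = 1.6064237
u_A = s / sqrt(n) = 1.6064237 / sqrt(5) = 0.71841452
u_B1 = 0.699 / sqrt(2) = 0.49426764
u_B2 = 1.214 / sqrt(6) = 0.49561342
uc = sqrt(0.71841452^2 + 0.49426764^2 + 0.49561342^2) = 1.0030217
U = k * uc = 2 * 1.0030217
U = 2.0060

2.0060


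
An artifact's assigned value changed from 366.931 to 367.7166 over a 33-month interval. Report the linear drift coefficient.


rate = (v2 - v1) / months
= (367.7166 - 366.931) / 33
= 0.7856 / 33
= 0.0238

0.0238


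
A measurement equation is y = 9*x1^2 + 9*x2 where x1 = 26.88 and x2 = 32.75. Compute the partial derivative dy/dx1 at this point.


y = 9*x1^2 + 9*x2
dy/dx1 = 2*9*x1
Evaluate at x1 = 26.88: c1 = 18 * 26.88
c1 = 483.8400

483.8400


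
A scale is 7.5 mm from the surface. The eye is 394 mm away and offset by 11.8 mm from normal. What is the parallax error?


error = h * offset / d
= 7.5 * 11.8 / 394
= 0.2246

0.2246


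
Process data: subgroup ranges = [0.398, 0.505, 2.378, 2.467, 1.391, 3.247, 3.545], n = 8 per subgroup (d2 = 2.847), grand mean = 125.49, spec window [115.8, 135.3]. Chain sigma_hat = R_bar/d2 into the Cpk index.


R_bar = (0.398 + 0.505 + 2.378 + 2.467 + 1.391 + 3.247 + 3.545) / 7 = 1.9901429
sigma = R_bar / d2 = 1.9901429 / 2.847 = 0.69903158
Cp = (USL - LSL)/(6*sigma) = (135.3 - 115.8)/(6*0.69903158) = 4.6493
Cpu = (135.3 - 125.49)/(3*0.69903158) = 4.6779
Cpl = (125.49 - 115.8)/(3*0.69903158) = 4.6207
Cpk = min(Cpu, Cpl) = 4.6207

4.6207


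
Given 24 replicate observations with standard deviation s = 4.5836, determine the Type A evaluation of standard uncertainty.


u_A = s / sqrt(n)
u_A = 4.5836 / sqrt(24)
u_A = 4.5836 / 4.8989795
u_A = 0.9356

0.9356


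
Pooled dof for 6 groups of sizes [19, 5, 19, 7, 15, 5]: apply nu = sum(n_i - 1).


nu = sum_i (n_i - 1)
nu = ((19 - 1) + (5 - 1) + (19 - 1) + (7 - 1) + (15 - 1) + (5 - 1))
nu = 18 + 4 + 18 + 6 + 14 + 4
nu = 64

64


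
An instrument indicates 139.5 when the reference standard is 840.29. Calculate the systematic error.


Systematic error = measured - true
= 139.5 - 840.29
= -700.7900

-700.7900


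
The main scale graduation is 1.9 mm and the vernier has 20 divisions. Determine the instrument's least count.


LC = MSD / n_div
= 1.9 / 20
= 0.0950

0.0950


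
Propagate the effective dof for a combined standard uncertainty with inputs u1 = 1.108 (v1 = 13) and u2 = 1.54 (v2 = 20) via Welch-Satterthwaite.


uc = sqrt(u1^2 + u2^2) = sqrt(1.108^2 + 1.54^2) = 1.8971726
v_eff = uc^4 / (u1^4/v1 + u2^4/v2)
= 1.8971726^4 / (1.108^4/13 + 1.54^4/20)
= 12.9547 / 0.39715963
v_eff = 32.6184

32.6184


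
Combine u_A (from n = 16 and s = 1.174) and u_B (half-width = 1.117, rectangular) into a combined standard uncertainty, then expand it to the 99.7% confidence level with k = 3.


u_A = s / sqrt(n) = 1.174 / sqrt(16) = 0.2935
u_B = half_width / sqrt(3) = 1.117 / sqrt(3) = 0.64490025
uc = sqrt(u_A^2 + u_B^2) = sqrt(0.2935^2 + 0.64490025^2) = 0.70854681
U = k * uc = 3 * 0.70854681
U = 2.1256

2.1256


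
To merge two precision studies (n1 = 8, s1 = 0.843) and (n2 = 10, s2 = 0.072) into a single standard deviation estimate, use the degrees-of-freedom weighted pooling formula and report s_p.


s_p = sqrt(((n1-1)*s1^2 + (n2-1)*s2^2) / (n1+n2-2))
numerator = (8-1)*0.843^2 + (10-1)*0.072^2 = 4.974543 + 0.046656 = 5.021199
denominator = 8 + 10 - 2 = 16
s_p^2 = 5.021199 / 16 = 0.31382494
s_p = sqrt(0.31382494) = 0.5602

0.5602


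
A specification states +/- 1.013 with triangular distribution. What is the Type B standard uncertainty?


u_B = half_width / sqrt(6)
u_B = 1.013 / 2.4494897
u_B = 0.4136

0.4136


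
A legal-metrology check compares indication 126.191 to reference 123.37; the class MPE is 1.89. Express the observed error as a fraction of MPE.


e = indication - reference = 126.191 - 123.37 = 2.8210
|e| = 2.8210
ratio = |e| / MPE = 2.8210 / 1.89
ratio = 1.4926

1.4926


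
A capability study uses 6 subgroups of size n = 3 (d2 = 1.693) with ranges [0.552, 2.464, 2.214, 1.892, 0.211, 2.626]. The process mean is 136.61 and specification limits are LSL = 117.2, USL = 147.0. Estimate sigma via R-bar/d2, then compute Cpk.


R_bar = (0.552 + 2.464 + 2.214 + 1.892 + 0.211 + 2.626) / 6 = 1.6598333
sigma = R_bar / d2 = 1.6598333 / 1.693 = 0.98040951
Cp = (USL - LSL)/(6*sigma) = (147.0 - 117.2)/(6*0.98040951) = 5.0659
Cpu = (147.0 - 136.61)/(3*0.98040951) = 3.5325
Cpl = (136.61 - 117.2)/(3*0.98040951) = 6.5993
Cpk = min(Cpu, Cpl) = 3.5325

3.5325


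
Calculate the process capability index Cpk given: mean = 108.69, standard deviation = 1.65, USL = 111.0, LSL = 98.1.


Cpu = (USL - mean) / (3*sigma) = (111.0 - 108.69) / (3*1.65) = 0.4667
Cpl = (mean - LSL) / (3*sigma) = (108.69 - 98.1) / (3*1.65) = 2.1394
Cpk = min(Cpu, Cpl) = 0.4667

0.4667


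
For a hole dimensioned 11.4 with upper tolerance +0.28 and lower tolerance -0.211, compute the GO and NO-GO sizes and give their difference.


GO = nominal - lower_tol (smallest hole = maximum material condition)
GO = 11.4 - 0.211 = 11.189
NO-GO = nominal + upper_tol (largest hole = least material condition)
NO-GO = 11.4 + 0.28 = 11.68
spread = NO-GO - GO = 11.68 - 11.189 = 0.4910

0.4910


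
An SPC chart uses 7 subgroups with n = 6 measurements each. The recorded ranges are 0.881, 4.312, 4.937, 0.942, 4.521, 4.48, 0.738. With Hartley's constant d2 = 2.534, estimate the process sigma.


R_bar = (0.881 + 4.312 + 4.937 + 0.942 + 4.521 + 4.48 + 0.738) / 7
R_bar = 20.811 / 7 = 2.973
sigma_hat = R_bar / d2 = 2.973 / 2.534 = 1.1732

1.1732


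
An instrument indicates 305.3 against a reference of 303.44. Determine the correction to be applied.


Correction = standard - reading
= 303.44 - 305.3
= -1.8600

-1.8600


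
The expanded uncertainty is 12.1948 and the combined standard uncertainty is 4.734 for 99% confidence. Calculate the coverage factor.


k = U / uc
k = 12.1948 / 4.734
k = 2.576

2.576


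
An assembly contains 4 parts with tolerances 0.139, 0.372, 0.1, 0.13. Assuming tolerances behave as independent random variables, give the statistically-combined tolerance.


RSS = sqrt(0.139^2 + 0.372^2 + 0.1^2 + 0.13^2)
= sqrt(0.184605)
= 0.4297

0.4297


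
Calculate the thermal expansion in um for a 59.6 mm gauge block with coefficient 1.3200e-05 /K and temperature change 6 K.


dL = L * alpha * dT
= 59.6 * 1.3200e-05 * 6
= 0.0047203 mm
dL_um = 0.0047203 * 1000 = 4.7203 um

4.7203


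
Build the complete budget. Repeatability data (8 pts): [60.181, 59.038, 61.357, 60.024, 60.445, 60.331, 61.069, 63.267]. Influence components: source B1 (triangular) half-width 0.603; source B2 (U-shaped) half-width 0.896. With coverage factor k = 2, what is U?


mean = (60.181 + 59.038 + 61.357 + 60.024 + 60.445 + 60.331 + 61.069 + 63.267) / 8 = 60.714
s = sqrt(sum((x - mean)^2)/(n-1)) = 1.2447316
u_A = s / sqrt(n) = 1.2447316 / sqrt(8) = 0.44007908
u_B1 = 0.603 / sqrt(6) = 0.24617372
u_B2 = 0.896 / sqrt(2) = 0.63356768
uc = sqrt(0.44007908^2 + 0.24617372^2 + 0.63356768^2) = 0.80974014
U = k * uc = 2 * 0.80974014
U = 1.6195

1.6195
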